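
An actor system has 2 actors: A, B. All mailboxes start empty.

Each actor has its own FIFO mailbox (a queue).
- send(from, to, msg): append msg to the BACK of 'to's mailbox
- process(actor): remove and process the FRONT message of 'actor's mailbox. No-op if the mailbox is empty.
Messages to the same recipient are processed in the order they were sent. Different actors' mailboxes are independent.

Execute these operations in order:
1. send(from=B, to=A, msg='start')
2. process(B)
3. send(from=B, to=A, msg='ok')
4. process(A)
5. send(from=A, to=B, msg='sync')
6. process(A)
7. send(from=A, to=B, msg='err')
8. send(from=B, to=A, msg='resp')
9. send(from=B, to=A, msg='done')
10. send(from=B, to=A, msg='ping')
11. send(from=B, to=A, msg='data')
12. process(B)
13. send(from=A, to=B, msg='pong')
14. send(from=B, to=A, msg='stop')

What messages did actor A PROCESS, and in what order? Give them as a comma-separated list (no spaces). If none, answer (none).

After 1 (send(from=B, to=A, msg='start')): A:[start] B:[]
After 2 (process(B)): A:[start] B:[]
After 3 (send(from=B, to=A, msg='ok')): A:[start,ok] B:[]
After 4 (process(A)): A:[ok] B:[]
After 5 (send(from=A, to=B, msg='sync')): A:[ok] B:[sync]
After 6 (process(A)): A:[] B:[sync]
After 7 (send(from=A, to=B, msg='err')): A:[] B:[sync,err]
After 8 (send(from=B, to=A, msg='resp')): A:[resp] B:[sync,err]
After 9 (send(from=B, to=A, msg='done')): A:[resp,done] B:[sync,err]
After 10 (send(from=B, to=A, msg='ping')): A:[resp,done,ping] B:[sync,err]
After 11 (send(from=B, to=A, msg='data')): A:[resp,done,ping,data] B:[sync,err]
After 12 (process(B)): A:[resp,done,ping,data] B:[err]
After 13 (send(from=A, to=B, msg='pong')): A:[resp,done,ping,data] B:[err,pong]
After 14 (send(from=B, to=A, msg='stop')): A:[resp,done,ping,data,stop] B:[err,pong]

Answer: start,ok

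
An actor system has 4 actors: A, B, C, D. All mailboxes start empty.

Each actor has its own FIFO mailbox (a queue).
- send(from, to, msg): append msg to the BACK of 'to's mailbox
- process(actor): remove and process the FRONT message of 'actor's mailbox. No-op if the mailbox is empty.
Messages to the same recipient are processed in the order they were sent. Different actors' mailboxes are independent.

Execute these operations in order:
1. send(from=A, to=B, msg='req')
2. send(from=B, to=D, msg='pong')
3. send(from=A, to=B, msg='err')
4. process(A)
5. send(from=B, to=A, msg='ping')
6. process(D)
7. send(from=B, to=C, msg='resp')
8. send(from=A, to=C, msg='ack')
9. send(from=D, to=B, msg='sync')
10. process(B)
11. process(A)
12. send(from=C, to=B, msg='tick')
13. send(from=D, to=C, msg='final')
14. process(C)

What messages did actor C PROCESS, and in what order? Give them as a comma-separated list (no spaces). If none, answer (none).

Answer: resp

Derivation:
After 1 (send(from=A, to=B, msg='req')): A:[] B:[req] C:[] D:[]
After 2 (send(from=B, to=D, msg='pong')): A:[] B:[req] C:[] D:[pong]
After 3 (send(from=A, to=B, msg='err')): A:[] B:[req,err] C:[] D:[pong]
After 4 (process(A)): A:[] B:[req,err] C:[] D:[pong]
After 5 (send(from=B, to=A, msg='ping')): A:[ping] B:[req,err] C:[] D:[pong]
After 6 (process(D)): A:[ping] B:[req,err] C:[] D:[]
After 7 (send(from=B, to=C, msg='resp')): A:[ping] B:[req,err] C:[resp] D:[]
After 8 (send(from=A, to=C, msg='ack')): A:[ping] B:[req,err] C:[resp,ack] D:[]
After 9 (send(from=D, to=B, msg='sync')): A:[ping] B:[req,err,sync] C:[resp,ack] D:[]
After 10 (process(B)): A:[ping] B:[err,sync] C:[resp,ack] D:[]
After 11 (process(A)): A:[] B:[err,sync] C:[resp,ack] D:[]
After 12 (send(from=C, to=B, msg='tick')): A:[] B:[err,sync,tick] C:[resp,ack] D:[]
After 13 (send(from=D, to=C, msg='final')): A:[] B:[err,sync,tick] C:[resp,ack,final] D:[]
After 14 (process(C)): A:[] B:[err,sync,tick] C:[ack,final] D:[]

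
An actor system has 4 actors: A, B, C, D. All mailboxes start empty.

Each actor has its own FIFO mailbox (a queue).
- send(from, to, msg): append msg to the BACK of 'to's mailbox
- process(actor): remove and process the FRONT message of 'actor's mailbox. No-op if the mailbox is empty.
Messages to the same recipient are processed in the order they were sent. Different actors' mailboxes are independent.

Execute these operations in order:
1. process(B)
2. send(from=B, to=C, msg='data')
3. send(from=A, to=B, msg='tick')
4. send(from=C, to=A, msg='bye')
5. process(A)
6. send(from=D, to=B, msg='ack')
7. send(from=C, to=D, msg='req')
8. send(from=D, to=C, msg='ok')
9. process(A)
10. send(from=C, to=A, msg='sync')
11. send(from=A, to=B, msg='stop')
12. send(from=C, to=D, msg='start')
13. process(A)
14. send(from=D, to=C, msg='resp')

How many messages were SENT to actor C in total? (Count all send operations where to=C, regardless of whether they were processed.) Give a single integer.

Answer: 3

Derivation:
After 1 (process(B)): A:[] B:[] C:[] D:[]
After 2 (send(from=B, to=C, msg='data')): A:[] B:[] C:[data] D:[]
After 3 (send(from=A, to=B, msg='tick')): A:[] B:[tick] C:[data] D:[]
After 4 (send(from=C, to=A, msg='bye')): A:[bye] B:[tick] C:[data] D:[]
After 5 (process(A)): A:[] B:[tick] C:[data] D:[]
After 6 (send(from=D, to=B, msg='ack')): A:[] B:[tick,ack] C:[data] D:[]
After 7 (send(from=C, to=D, msg='req')): A:[] B:[tick,ack] C:[data] D:[req]
After 8 (send(from=D, to=C, msg='ok')): A:[] B:[tick,ack] C:[data,ok] D:[req]
After 9 (process(A)): A:[] B:[tick,ack] C:[data,ok] D:[req]
After 10 (send(from=C, to=A, msg='sync')): A:[sync] B:[tick,ack] C:[data,ok] D:[req]
After 11 (send(from=A, to=B, msg='stop')): A:[sync] B:[tick,ack,stop] C:[data,ok] D:[req]
After 12 (send(from=C, to=D, msg='start')): A:[sync] B:[tick,ack,stop] C:[data,ok] D:[req,start]
After 13 (process(A)): A:[] B:[tick,ack,stop] C:[data,ok] D:[req,start]
After 14 (send(from=D, to=C, msg='resp')): A:[] B:[tick,ack,stop] C:[data,ok,resp] D:[req,start]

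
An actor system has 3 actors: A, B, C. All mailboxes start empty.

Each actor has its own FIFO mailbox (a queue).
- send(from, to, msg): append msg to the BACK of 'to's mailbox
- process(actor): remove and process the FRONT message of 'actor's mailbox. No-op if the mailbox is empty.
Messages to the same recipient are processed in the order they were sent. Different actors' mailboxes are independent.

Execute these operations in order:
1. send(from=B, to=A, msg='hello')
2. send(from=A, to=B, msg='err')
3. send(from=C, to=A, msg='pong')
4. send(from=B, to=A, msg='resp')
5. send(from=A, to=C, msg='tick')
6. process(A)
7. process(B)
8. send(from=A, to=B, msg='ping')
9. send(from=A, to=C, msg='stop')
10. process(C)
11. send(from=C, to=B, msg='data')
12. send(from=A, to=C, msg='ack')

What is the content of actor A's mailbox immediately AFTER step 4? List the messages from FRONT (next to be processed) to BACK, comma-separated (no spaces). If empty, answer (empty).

After 1 (send(from=B, to=A, msg='hello')): A:[hello] B:[] C:[]
After 2 (send(from=A, to=B, msg='err')): A:[hello] B:[err] C:[]
After 3 (send(from=C, to=A, msg='pong')): A:[hello,pong] B:[err] C:[]
After 4 (send(from=B, to=A, msg='resp')): A:[hello,pong,resp] B:[err] C:[]

hello,pong,resp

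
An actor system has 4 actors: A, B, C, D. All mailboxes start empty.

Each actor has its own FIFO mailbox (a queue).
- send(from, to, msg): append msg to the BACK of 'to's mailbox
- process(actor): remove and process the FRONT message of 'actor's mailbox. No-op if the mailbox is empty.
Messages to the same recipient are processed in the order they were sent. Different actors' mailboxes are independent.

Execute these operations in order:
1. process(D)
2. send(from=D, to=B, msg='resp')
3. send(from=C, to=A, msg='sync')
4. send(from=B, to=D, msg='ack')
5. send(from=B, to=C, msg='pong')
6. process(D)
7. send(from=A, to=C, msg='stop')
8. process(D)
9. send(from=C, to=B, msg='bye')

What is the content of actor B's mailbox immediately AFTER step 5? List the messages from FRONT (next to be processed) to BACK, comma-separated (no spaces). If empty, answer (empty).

After 1 (process(D)): A:[] B:[] C:[] D:[]
After 2 (send(from=D, to=B, msg='resp')): A:[] B:[resp] C:[] D:[]
After 3 (send(from=C, to=A, msg='sync')): A:[sync] B:[resp] C:[] D:[]
After 4 (send(from=B, to=D, msg='ack')): A:[sync] B:[resp] C:[] D:[ack]
After 5 (send(from=B, to=C, msg='pong')): A:[sync] B:[resp] C:[pong] D:[ack]

resp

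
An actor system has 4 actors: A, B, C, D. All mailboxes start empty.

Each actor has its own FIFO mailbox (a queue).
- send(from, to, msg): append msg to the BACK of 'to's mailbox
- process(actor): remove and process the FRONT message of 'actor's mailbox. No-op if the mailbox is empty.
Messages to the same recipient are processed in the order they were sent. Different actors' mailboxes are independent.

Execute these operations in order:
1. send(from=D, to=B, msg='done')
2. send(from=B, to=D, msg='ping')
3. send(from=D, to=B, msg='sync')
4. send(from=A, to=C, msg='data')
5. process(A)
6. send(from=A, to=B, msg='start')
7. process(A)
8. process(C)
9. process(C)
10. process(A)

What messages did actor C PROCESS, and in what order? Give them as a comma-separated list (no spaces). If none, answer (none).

After 1 (send(from=D, to=B, msg='done')): A:[] B:[done] C:[] D:[]
After 2 (send(from=B, to=D, msg='ping')): A:[] B:[done] C:[] D:[ping]
After 3 (send(from=D, to=B, msg='sync')): A:[] B:[done,sync] C:[] D:[ping]
After 4 (send(from=A, to=C, msg='data')): A:[] B:[done,sync] C:[data] D:[ping]
After 5 (process(A)): A:[] B:[done,sync] C:[data] D:[ping]
After 6 (send(from=A, to=B, msg='start')): A:[] B:[done,sync,start] C:[data] D:[ping]
After 7 (process(A)): A:[] B:[done,sync,start] C:[data] D:[ping]
After 8 (process(C)): A:[] B:[done,sync,start] C:[] D:[ping]
After 9 (process(C)): A:[] B:[done,sync,start] C:[] D:[ping]
After 10 (process(A)): A:[] B:[done,sync,start] C:[] D:[ping]

Answer: data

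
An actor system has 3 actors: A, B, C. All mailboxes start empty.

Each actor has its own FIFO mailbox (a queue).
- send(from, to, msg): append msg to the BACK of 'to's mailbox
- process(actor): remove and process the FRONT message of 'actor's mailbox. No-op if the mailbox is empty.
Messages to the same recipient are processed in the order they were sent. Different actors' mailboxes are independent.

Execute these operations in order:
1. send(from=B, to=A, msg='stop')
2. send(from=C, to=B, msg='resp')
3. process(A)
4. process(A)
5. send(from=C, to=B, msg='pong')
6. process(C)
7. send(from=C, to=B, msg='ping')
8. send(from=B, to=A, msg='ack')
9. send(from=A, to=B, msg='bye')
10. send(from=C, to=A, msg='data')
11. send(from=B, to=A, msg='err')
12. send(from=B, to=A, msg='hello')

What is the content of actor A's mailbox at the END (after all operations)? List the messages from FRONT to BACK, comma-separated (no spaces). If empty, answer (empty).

After 1 (send(from=B, to=A, msg='stop')): A:[stop] B:[] C:[]
After 2 (send(from=C, to=B, msg='resp')): A:[stop] B:[resp] C:[]
After 3 (process(A)): A:[] B:[resp] C:[]
After 4 (process(A)): A:[] B:[resp] C:[]
After 5 (send(from=C, to=B, msg='pong')): A:[] B:[resp,pong] C:[]
After 6 (process(C)): A:[] B:[resp,pong] C:[]
After 7 (send(from=C, to=B, msg='ping')): A:[] B:[resp,pong,ping] C:[]
After 8 (send(from=B, to=A, msg='ack')): A:[ack] B:[resp,pong,ping] C:[]
After 9 (send(from=A, to=B, msg='bye')): A:[ack] B:[resp,pong,ping,bye] C:[]
After 10 (send(from=C, to=A, msg='data')): A:[ack,data] B:[resp,pong,ping,bye] C:[]
After 11 (send(from=B, to=A, msg='err')): A:[ack,data,err] B:[resp,pong,ping,bye] C:[]
After 12 (send(from=B, to=A, msg='hello')): A:[ack,data,err,hello] B:[resp,pong,ping,bye] C:[]

Answer: ack,data,err,hello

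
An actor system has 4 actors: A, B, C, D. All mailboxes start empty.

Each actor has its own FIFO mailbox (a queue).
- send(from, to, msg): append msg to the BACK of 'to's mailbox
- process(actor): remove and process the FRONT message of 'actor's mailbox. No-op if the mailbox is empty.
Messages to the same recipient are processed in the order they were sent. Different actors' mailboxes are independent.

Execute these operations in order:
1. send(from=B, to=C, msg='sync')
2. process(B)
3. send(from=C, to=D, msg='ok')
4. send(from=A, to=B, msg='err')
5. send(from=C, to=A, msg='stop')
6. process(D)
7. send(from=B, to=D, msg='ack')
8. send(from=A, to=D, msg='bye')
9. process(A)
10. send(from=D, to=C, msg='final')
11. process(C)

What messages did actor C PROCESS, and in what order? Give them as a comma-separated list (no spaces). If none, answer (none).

After 1 (send(from=B, to=C, msg='sync')): A:[] B:[] C:[sync] D:[]
After 2 (process(B)): A:[] B:[] C:[sync] D:[]
After 3 (send(from=C, to=D, msg='ok')): A:[] B:[] C:[sync] D:[ok]
After 4 (send(from=A, to=B, msg='err')): A:[] B:[err] C:[sync] D:[ok]
After 5 (send(from=C, to=A, msg='stop')): A:[stop] B:[err] C:[sync] D:[ok]
After 6 (process(D)): A:[stop] B:[err] C:[sync] D:[]
After 7 (send(from=B, to=D, msg='ack')): A:[stop] B:[err] C:[sync] D:[ack]
After 8 (send(from=A, to=D, msg='bye')): A:[stop] B:[err] C:[sync] D:[ack,bye]
After 9 (process(A)): A:[] B:[err] C:[sync] D:[ack,bye]
After 10 (send(from=D, to=C, msg='final')): A:[] B:[err] C:[sync,final] D:[ack,bye]
After 11 (process(C)): A:[] B:[err] C:[final] D:[ack,bye]

Answer: sync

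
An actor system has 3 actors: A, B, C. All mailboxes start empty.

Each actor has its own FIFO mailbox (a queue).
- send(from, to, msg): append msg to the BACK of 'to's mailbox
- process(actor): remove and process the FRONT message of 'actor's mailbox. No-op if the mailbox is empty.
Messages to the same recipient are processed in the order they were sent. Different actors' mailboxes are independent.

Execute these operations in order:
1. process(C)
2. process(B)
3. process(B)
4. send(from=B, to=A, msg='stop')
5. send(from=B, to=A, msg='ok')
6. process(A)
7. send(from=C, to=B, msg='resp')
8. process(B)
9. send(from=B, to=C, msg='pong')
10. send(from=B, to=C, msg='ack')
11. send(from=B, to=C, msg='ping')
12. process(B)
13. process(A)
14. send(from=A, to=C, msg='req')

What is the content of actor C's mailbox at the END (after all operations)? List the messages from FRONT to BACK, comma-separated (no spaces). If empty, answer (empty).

After 1 (process(C)): A:[] B:[] C:[]
After 2 (process(B)): A:[] B:[] C:[]
After 3 (process(B)): A:[] B:[] C:[]
After 4 (send(from=B, to=A, msg='stop')): A:[stop] B:[] C:[]
After 5 (send(from=B, to=A, msg='ok')): A:[stop,ok] B:[] C:[]
After 6 (process(A)): A:[ok] B:[] C:[]
After 7 (send(from=C, to=B, msg='resp')): A:[ok] B:[resp] C:[]
After 8 (process(B)): A:[ok] B:[] C:[]
After 9 (send(from=B, to=C, msg='pong')): A:[ok] B:[] C:[pong]
After 10 (send(from=B, to=C, msg='ack')): A:[ok] B:[] C:[pong,ack]
After 11 (send(from=B, to=C, msg='ping')): A:[ok] B:[] C:[pong,ack,ping]
After 12 (process(B)): A:[ok] B:[] C:[pong,ack,ping]
After 13 (process(A)): A:[] B:[] C:[pong,ack,ping]
After 14 (send(from=A, to=C, msg='req')): A:[] B:[] C:[pong,ack,ping,req]

Answer: pong,ack,ping,req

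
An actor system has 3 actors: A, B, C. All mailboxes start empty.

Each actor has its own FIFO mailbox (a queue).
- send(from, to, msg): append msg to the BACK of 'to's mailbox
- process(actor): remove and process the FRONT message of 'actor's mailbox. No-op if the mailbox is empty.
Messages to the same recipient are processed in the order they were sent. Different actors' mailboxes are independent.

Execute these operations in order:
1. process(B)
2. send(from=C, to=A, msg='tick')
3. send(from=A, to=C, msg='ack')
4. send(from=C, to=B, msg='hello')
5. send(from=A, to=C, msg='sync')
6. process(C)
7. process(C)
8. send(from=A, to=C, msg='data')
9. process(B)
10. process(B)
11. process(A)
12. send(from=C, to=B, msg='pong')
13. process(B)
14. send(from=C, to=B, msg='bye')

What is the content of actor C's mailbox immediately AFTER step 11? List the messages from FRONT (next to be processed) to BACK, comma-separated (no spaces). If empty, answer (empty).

After 1 (process(B)): A:[] B:[] C:[]
After 2 (send(from=C, to=A, msg='tick')): A:[tick] B:[] C:[]
After 3 (send(from=A, to=C, msg='ack')): A:[tick] B:[] C:[ack]
After 4 (send(from=C, to=B, msg='hello')): A:[tick] B:[hello] C:[ack]
After 5 (send(from=A, to=C, msg='sync')): A:[tick] B:[hello] C:[ack,sync]
After 6 (process(C)): A:[tick] B:[hello] C:[sync]
After 7 (process(C)): A:[tick] B:[hello] C:[]
After 8 (send(from=A, to=C, msg='data')): A:[tick] B:[hello] C:[data]
After 9 (process(B)): A:[tick] B:[] C:[data]
After 10 (process(B)): A:[tick] B:[] C:[data]
After 11 (process(A)): A:[] B:[] C:[data]

data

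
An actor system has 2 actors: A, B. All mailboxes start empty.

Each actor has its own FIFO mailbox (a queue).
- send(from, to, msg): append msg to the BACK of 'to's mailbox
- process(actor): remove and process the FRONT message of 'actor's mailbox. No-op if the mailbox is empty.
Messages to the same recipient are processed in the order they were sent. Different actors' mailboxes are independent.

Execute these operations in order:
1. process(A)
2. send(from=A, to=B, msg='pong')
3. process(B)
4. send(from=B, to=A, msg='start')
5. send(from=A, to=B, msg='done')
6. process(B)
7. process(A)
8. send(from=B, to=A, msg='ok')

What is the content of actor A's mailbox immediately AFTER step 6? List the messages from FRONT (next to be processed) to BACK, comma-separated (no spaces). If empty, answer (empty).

After 1 (process(A)): A:[] B:[]
After 2 (send(from=A, to=B, msg='pong')): A:[] B:[pong]
After 3 (process(B)): A:[] B:[]
After 4 (send(from=B, to=A, msg='start')): A:[start] B:[]
After 5 (send(from=A, to=B, msg='done')): A:[start] B:[done]
After 6 (process(B)): A:[start] B:[]

start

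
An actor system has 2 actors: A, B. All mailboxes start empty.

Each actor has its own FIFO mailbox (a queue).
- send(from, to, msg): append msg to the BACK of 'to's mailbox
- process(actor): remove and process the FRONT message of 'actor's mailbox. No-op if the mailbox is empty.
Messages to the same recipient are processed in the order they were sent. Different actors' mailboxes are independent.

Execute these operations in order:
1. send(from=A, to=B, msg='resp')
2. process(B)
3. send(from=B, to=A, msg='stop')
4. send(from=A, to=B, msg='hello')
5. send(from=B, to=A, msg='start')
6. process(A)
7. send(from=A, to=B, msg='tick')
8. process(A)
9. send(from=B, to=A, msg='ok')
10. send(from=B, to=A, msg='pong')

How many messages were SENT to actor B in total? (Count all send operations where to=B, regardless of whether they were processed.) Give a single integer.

Answer: 3

Derivation:
After 1 (send(from=A, to=B, msg='resp')): A:[] B:[resp]
After 2 (process(B)): A:[] B:[]
After 3 (send(from=B, to=A, msg='stop')): A:[stop] B:[]
After 4 (send(from=A, to=B, msg='hello')): A:[stop] B:[hello]
After 5 (send(from=B, to=A, msg='start')): A:[stop,start] B:[hello]
After 6 (process(A)): A:[start] B:[hello]
After 7 (send(from=A, to=B, msg='tick')): A:[start] B:[hello,tick]
After 8 (process(A)): A:[] B:[hello,tick]
After 9 (send(from=B, to=A, msg='ok')): A:[ok] B:[hello,tick]
After 10 (send(from=B, to=A, msg='pong')): A:[ok,pong] B:[hello,tick]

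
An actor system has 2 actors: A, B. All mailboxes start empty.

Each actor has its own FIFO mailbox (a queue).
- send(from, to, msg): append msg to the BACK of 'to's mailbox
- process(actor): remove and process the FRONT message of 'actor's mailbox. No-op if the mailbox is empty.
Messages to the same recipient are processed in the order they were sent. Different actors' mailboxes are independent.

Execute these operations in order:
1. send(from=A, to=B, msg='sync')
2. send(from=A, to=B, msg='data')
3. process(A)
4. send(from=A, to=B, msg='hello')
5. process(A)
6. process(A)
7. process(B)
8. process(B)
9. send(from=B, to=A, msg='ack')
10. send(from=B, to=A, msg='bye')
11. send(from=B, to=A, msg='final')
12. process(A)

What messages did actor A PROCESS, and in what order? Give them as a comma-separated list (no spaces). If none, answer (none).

Answer: ack

Derivation:
After 1 (send(from=A, to=B, msg='sync')): A:[] B:[sync]
After 2 (send(from=A, to=B, msg='data')): A:[] B:[sync,data]
After 3 (process(A)): A:[] B:[sync,data]
After 4 (send(from=A, to=B, msg='hello')): A:[] B:[sync,data,hello]
After 5 (process(A)): A:[] B:[sync,data,hello]
After 6 (process(A)): A:[] B:[sync,data,hello]
After 7 (process(B)): A:[] B:[data,hello]
After 8 (process(B)): A:[] B:[hello]
After 9 (send(from=B, to=A, msg='ack')): A:[ack] B:[hello]
After 10 (send(from=B, to=A, msg='bye')): A:[ack,bye] B:[hello]
After 11 (send(from=B, to=A, msg='final')): A:[ack,bye,final] B:[hello]
After 12 (process(A)): A:[bye,final] B:[hello]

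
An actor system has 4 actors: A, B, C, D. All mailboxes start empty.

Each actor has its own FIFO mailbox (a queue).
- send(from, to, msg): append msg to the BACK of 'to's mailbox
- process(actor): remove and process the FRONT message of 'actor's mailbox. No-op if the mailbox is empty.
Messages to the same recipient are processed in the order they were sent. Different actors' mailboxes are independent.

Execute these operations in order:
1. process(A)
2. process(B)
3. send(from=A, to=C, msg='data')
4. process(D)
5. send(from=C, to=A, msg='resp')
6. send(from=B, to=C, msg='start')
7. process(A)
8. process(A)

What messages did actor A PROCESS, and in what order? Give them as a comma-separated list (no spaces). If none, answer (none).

Answer: resp

Derivation:
After 1 (process(A)): A:[] B:[] C:[] D:[]
After 2 (process(B)): A:[] B:[] C:[] D:[]
After 3 (send(from=A, to=C, msg='data')): A:[] B:[] C:[data] D:[]
After 4 (process(D)): A:[] B:[] C:[data] D:[]
After 5 (send(from=C, to=A, msg='resp')): A:[resp] B:[] C:[data] D:[]
After 6 (send(from=B, to=C, msg='start')): A:[resp] B:[] C:[data,start] D:[]
After 7 (process(A)): A:[] B:[] C:[data,start] D:[]
After 8 (process(A)): A:[] B:[] C:[data,start] D:[]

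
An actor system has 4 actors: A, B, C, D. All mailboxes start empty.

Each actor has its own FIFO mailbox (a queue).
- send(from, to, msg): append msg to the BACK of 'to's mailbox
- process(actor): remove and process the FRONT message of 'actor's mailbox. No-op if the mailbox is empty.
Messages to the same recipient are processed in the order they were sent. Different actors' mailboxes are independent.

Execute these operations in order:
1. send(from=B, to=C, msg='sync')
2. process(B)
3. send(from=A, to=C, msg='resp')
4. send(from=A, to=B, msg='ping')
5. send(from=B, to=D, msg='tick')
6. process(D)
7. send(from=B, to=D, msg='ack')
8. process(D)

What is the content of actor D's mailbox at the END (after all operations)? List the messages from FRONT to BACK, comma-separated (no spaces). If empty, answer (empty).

After 1 (send(from=B, to=C, msg='sync')): A:[] B:[] C:[sync] D:[]
After 2 (process(B)): A:[] B:[] C:[sync] D:[]
After 3 (send(from=A, to=C, msg='resp')): A:[] B:[] C:[sync,resp] D:[]
After 4 (send(from=A, to=B, msg='ping')): A:[] B:[ping] C:[sync,resp] D:[]
After 5 (send(from=B, to=D, msg='tick')): A:[] B:[ping] C:[sync,resp] D:[tick]
After 6 (process(D)): A:[] B:[ping] C:[sync,resp] D:[]
After 7 (send(from=B, to=D, msg='ack')): A:[] B:[ping] C:[sync,resp] D:[ack]
After 8 (process(D)): A:[] B:[ping] C:[sync,resp] D:[]

Answer: (empty)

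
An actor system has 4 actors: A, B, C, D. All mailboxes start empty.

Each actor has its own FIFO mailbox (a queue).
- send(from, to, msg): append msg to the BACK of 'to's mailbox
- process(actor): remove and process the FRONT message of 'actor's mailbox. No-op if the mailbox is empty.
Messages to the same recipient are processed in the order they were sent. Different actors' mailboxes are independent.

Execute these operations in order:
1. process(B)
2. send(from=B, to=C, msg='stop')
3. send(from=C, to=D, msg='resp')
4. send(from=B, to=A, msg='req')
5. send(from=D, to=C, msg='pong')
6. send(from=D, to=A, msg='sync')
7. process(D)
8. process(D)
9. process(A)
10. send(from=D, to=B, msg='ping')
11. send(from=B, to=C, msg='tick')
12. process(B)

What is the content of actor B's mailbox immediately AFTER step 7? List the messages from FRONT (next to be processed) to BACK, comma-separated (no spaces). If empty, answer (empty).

After 1 (process(B)): A:[] B:[] C:[] D:[]
After 2 (send(from=B, to=C, msg='stop')): A:[] B:[] C:[stop] D:[]
After 3 (send(from=C, to=D, msg='resp')): A:[] B:[] C:[stop] D:[resp]
After 4 (send(from=B, to=A, msg='req')): A:[req] B:[] C:[stop] D:[resp]
After 5 (send(from=D, to=C, msg='pong')): A:[req] B:[] C:[stop,pong] D:[resp]
After 6 (send(from=D, to=A, msg='sync')): A:[req,sync] B:[] C:[stop,pong] D:[resp]
After 7 (process(D)): A:[req,sync] B:[] C:[stop,pong] D:[]

(empty)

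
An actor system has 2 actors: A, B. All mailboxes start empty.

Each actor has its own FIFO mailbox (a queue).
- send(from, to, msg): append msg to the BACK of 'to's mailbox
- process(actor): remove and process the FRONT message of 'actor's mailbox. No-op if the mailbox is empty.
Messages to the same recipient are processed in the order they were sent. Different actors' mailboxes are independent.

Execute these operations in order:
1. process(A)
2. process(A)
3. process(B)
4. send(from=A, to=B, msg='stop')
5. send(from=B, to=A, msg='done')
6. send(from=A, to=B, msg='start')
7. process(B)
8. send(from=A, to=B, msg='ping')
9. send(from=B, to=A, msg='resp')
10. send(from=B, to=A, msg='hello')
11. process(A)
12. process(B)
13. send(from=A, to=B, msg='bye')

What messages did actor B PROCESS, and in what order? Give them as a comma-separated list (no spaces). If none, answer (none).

Answer: stop,start

Derivation:
After 1 (process(A)): A:[] B:[]
After 2 (process(A)): A:[] B:[]
After 3 (process(B)): A:[] B:[]
After 4 (send(from=A, to=B, msg='stop')): A:[] B:[stop]
After 5 (send(from=B, to=A, msg='done')): A:[done] B:[stop]
After 6 (send(from=A, to=B, msg='start')): A:[done] B:[stop,start]
After 7 (process(B)): A:[done] B:[start]
After 8 (send(from=A, to=B, msg='ping')): A:[done] B:[start,ping]
After 9 (send(from=B, to=A, msg='resp')): A:[done,resp] B:[start,ping]
After 10 (send(from=B, to=A, msg='hello')): A:[done,resp,hello] B:[start,ping]
After 11 (process(A)): A:[resp,hello] B:[start,ping]
After 12 (process(B)): A:[resp,hello] B:[ping]
After 13 (send(from=A, to=B, msg='bye')): A:[resp,hello] B:[ping,bye]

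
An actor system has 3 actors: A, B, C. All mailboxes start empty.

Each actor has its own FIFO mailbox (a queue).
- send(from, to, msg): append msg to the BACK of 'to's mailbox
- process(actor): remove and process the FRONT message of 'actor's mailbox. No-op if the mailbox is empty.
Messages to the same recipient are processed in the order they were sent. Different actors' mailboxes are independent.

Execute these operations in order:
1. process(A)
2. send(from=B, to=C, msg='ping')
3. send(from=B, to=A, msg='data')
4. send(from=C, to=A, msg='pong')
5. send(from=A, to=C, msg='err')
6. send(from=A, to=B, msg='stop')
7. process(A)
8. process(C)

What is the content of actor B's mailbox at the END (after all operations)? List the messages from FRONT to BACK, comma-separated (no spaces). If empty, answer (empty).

Answer: stop

Derivation:
After 1 (process(A)): A:[] B:[] C:[]
After 2 (send(from=B, to=C, msg='ping')): A:[] B:[] C:[ping]
After 3 (send(from=B, to=A, msg='data')): A:[data] B:[] C:[ping]
After 4 (send(from=C, to=A, msg='pong')): A:[data,pong] B:[] C:[ping]
After 5 (send(from=A, to=C, msg='err')): A:[data,pong] B:[] C:[ping,err]
After 6 (send(from=A, to=B, msg='stop')): A:[data,pong] B:[stop] C:[ping,err]
After 7 (process(A)): A:[pong] B:[stop] C:[ping,err]
After 8 (process(C)): A:[pong] B:[stop] C:[err]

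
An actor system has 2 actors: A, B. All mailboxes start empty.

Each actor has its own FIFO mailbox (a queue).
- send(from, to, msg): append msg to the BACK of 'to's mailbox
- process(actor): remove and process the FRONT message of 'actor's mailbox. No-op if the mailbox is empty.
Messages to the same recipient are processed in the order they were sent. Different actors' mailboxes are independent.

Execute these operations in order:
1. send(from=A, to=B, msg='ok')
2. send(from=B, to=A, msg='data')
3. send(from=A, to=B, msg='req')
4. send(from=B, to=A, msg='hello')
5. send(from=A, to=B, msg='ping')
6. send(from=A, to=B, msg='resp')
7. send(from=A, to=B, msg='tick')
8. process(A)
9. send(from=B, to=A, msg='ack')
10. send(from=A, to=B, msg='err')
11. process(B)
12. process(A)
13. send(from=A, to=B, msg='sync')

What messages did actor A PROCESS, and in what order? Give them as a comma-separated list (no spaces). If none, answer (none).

After 1 (send(from=A, to=B, msg='ok')): A:[] B:[ok]
After 2 (send(from=B, to=A, msg='data')): A:[data] B:[ok]
After 3 (send(from=A, to=B, msg='req')): A:[data] B:[ok,req]
After 4 (send(from=B, to=A, msg='hello')): A:[data,hello] B:[ok,req]
After 5 (send(from=A, to=B, msg='ping')): A:[data,hello] B:[ok,req,ping]
After 6 (send(from=A, to=B, msg='resp')): A:[data,hello] B:[ok,req,ping,resp]
After 7 (send(from=A, to=B, msg='tick')): A:[data,hello] B:[ok,req,ping,resp,tick]
After 8 (process(A)): A:[hello] B:[ok,req,ping,resp,tick]
After 9 (send(from=B, to=A, msg='ack')): A:[hello,ack] B:[ok,req,ping,resp,tick]
After 10 (send(from=A, to=B, msg='err')): A:[hello,ack] B:[ok,req,ping,resp,tick,err]
After 11 (process(B)): A:[hello,ack] B:[req,ping,resp,tick,err]
After 12 (process(A)): A:[ack] B:[req,ping,resp,tick,err]
After 13 (send(from=A, to=B, msg='sync')): A:[ack] B:[req,ping,resp,tick,err,sync]

Answer: data,hello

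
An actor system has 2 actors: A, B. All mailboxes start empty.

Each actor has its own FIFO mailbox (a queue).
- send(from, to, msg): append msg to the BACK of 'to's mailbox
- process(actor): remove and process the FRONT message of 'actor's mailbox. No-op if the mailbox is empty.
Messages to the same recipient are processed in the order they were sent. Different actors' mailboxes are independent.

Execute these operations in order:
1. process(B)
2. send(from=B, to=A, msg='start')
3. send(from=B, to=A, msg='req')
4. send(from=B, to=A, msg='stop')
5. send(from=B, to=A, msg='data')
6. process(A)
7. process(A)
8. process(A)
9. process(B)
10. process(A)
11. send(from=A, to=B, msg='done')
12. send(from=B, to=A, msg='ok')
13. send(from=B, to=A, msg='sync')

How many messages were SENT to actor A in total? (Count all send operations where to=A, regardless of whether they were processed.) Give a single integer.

Answer: 6

Derivation:
After 1 (process(B)): A:[] B:[]
After 2 (send(from=B, to=A, msg='start')): A:[start] B:[]
After 3 (send(from=B, to=A, msg='req')): A:[start,req] B:[]
After 4 (send(from=B, to=A, msg='stop')): A:[start,req,stop] B:[]
After 5 (send(from=B, to=A, msg='data')): A:[start,req,stop,data] B:[]
After 6 (process(A)): A:[req,stop,data] B:[]
After 7 (process(A)): A:[stop,data] B:[]
After 8 (process(A)): A:[data] B:[]
After 9 (process(B)): A:[data] B:[]
After 10 (process(A)): A:[] B:[]
After 11 (send(from=A, to=B, msg='done')): A:[] B:[done]
After 12 (send(from=B, to=A, msg='ok')): A:[ok] B:[done]
After 13 (send(from=B, to=A, msg='sync')): A:[ok,sync] B:[done]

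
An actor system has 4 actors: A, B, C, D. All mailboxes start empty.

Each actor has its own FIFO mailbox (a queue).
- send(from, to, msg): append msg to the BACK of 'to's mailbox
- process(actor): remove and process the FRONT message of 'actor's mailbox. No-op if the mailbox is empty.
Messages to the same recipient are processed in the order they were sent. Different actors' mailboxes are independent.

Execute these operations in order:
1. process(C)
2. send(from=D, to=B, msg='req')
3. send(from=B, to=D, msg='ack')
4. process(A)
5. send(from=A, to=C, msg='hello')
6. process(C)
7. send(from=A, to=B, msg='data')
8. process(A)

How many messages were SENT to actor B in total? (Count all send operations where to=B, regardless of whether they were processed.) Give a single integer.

After 1 (process(C)): A:[] B:[] C:[] D:[]
After 2 (send(from=D, to=B, msg='req')): A:[] B:[req] C:[] D:[]
After 3 (send(from=B, to=D, msg='ack')): A:[] B:[req] C:[] D:[ack]
After 4 (process(A)): A:[] B:[req] C:[] D:[ack]
After 5 (send(from=A, to=C, msg='hello')): A:[] B:[req] C:[hello] D:[ack]
After 6 (process(C)): A:[] B:[req] C:[] D:[ack]
After 7 (send(from=A, to=B, msg='data')): A:[] B:[req,data] C:[] D:[ack]
After 8 (process(A)): A:[] B:[req,data] C:[] D:[ack]

Answer: 2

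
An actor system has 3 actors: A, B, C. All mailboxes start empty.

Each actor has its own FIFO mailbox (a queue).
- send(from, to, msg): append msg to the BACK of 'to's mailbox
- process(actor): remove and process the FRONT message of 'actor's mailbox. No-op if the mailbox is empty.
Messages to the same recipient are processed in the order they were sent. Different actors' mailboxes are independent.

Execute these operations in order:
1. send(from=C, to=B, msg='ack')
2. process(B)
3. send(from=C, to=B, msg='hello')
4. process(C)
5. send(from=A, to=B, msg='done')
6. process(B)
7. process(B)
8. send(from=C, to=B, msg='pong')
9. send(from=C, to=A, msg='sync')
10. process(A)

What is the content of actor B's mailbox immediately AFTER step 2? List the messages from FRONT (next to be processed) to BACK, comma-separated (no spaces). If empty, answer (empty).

After 1 (send(from=C, to=B, msg='ack')): A:[] B:[ack] C:[]
After 2 (process(B)): A:[] B:[] C:[]

(empty)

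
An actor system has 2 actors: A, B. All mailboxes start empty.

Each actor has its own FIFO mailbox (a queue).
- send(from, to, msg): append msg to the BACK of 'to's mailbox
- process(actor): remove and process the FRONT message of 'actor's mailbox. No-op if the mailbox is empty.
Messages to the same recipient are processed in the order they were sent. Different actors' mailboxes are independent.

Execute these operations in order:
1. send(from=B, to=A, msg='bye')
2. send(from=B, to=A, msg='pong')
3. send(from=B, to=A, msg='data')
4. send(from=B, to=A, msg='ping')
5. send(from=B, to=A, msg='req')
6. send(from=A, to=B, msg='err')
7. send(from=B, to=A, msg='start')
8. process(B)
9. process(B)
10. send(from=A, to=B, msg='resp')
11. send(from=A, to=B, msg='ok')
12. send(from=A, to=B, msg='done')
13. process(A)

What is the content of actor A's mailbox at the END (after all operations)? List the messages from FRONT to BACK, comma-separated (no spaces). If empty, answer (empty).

After 1 (send(from=B, to=A, msg='bye')): A:[bye] B:[]
After 2 (send(from=B, to=A, msg='pong')): A:[bye,pong] B:[]
After 3 (send(from=B, to=A, msg='data')): A:[bye,pong,data] B:[]
After 4 (send(from=B, to=A, msg='ping')): A:[bye,pong,data,ping] B:[]
After 5 (send(from=B, to=A, msg='req')): A:[bye,pong,data,ping,req] B:[]
After 6 (send(from=A, to=B, msg='err')): A:[bye,pong,data,ping,req] B:[err]
After 7 (send(from=B, to=A, msg='start')): A:[bye,pong,data,ping,req,start] B:[err]
After 8 (process(B)): A:[bye,pong,data,ping,req,start] B:[]
After 9 (process(B)): A:[bye,pong,data,ping,req,start] B:[]
After 10 (send(from=A, to=B, msg='resp')): A:[bye,pong,data,ping,req,start] B:[resp]
After 11 (send(from=A, to=B, msg='ok')): A:[bye,pong,data,ping,req,start] B:[resp,ok]
After 12 (send(from=A, to=B, msg='done')): A:[bye,pong,data,ping,req,start] B:[resp,ok,done]
After 13 (process(A)): A:[pong,data,ping,req,start] B:[resp,ok,done]

Answer: pong,data,ping,req,start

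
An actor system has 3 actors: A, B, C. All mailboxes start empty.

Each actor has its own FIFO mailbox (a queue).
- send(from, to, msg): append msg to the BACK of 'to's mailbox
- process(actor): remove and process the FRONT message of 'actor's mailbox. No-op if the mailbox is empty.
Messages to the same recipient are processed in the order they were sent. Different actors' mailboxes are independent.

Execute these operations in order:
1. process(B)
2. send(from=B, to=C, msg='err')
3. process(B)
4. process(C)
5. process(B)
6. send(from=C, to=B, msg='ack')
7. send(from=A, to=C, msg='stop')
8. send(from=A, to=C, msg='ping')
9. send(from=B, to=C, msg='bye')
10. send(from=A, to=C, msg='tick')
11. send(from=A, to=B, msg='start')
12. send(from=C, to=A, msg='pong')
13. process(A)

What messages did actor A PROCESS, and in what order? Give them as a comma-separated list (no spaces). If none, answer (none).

After 1 (process(B)): A:[] B:[] C:[]
After 2 (send(from=B, to=C, msg='err')): A:[] B:[] C:[err]
After 3 (process(B)): A:[] B:[] C:[err]
After 4 (process(C)): A:[] B:[] C:[]
After 5 (process(B)): A:[] B:[] C:[]
After 6 (send(from=C, to=B, msg='ack')): A:[] B:[ack] C:[]
After 7 (send(from=A, to=C, msg='stop')): A:[] B:[ack] C:[stop]
After 8 (send(from=A, to=C, msg='ping')): A:[] B:[ack] C:[stop,ping]
After 9 (send(from=B, to=C, msg='bye')): A:[] B:[ack] C:[stop,ping,bye]
After 10 (send(from=A, to=C, msg='tick')): A:[] B:[ack] C:[stop,ping,bye,tick]
After 11 (send(from=A, to=B, msg='start')): A:[] B:[ack,start] C:[stop,ping,bye,tick]
After 12 (send(from=C, to=A, msg='pong')): A:[pong] B:[ack,start] C:[stop,ping,bye,tick]
After 13 (process(A)): A:[] B:[ack,start] C:[stop,ping,bye,tick]

Answer: pong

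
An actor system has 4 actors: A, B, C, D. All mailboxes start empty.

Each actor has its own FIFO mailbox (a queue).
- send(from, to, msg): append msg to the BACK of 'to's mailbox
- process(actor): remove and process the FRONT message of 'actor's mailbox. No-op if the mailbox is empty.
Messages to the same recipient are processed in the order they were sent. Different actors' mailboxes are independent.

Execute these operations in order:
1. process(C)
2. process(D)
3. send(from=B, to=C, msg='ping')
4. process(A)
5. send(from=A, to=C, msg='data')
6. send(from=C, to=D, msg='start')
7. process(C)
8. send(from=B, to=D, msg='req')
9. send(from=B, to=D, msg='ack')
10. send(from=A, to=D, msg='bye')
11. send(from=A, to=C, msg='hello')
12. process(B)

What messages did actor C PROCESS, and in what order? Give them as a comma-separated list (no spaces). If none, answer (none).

Answer: ping

Derivation:
After 1 (process(C)): A:[] B:[] C:[] D:[]
After 2 (process(D)): A:[] B:[] C:[] D:[]
After 3 (send(from=B, to=C, msg='ping')): A:[] B:[] C:[ping] D:[]
After 4 (process(A)): A:[] B:[] C:[ping] D:[]
After 5 (send(from=A, to=C, msg='data')): A:[] B:[] C:[ping,data] D:[]
After 6 (send(from=C, to=D, msg='start')): A:[] B:[] C:[ping,data] D:[start]
After 7 (process(C)): A:[] B:[] C:[data] D:[start]
After 8 (send(from=B, to=D, msg='req')): A:[] B:[] C:[data] D:[start,req]
After 9 (send(from=B, to=D, msg='ack')): A:[] B:[] C:[data] D:[start,req,ack]
After 10 (send(from=A, to=D, msg='bye')): A:[] B:[] C:[data] D:[start,req,ack,bye]
After 11 (send(from=A, to=C, msg='hello')): A:[] B:[] C:[data,hello] D:[start,req,ack,bye]
After 12 (process(B)): A:[] B:[] C:[data,hello] D:[start,req,ack,bye]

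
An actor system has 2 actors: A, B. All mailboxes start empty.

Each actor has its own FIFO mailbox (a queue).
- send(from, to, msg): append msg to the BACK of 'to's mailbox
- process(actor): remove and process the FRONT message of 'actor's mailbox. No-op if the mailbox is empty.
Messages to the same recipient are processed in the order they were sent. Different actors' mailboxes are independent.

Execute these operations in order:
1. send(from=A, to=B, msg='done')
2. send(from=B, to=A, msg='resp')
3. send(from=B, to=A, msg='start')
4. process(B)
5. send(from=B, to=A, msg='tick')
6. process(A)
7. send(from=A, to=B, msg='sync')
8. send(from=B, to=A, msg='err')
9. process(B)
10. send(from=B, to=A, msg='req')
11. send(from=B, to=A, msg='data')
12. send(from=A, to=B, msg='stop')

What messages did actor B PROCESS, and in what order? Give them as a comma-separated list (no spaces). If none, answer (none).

After 1 (send(from=A, to=B, msg='done')): A:[] B:[done]
After 2 (send(from=B, to=A, msg='resp')): A:[resp] B:[done]
After 3 (send(from=B, to=A, msg='start')): A:[resp,start] B:[done]
After 4 (process(B)): A:[resp,start] B:[]
After 5 (send(from=B, to=A, msg='tick')): A:[resp,start,tick] B:[]
After 6 (process(A)): A:[start,tick] B:[]
After 7 (send(from=A, to=B, msg='sync')): A:[start,tick] B:[sync]
After 8 (send(from=B, to=A, msg='err')): A:[start,tick,err] B:[sync]
After 9 (process(B)): A:[start,tick,err] B:[]
After 10 (send(from=B, to=A, msg='req')): A:[start,tick,err,req] B:[]
After 11 (send(from=B, to=A, msg='data')): A:[start,tick,err,req,data] B:[]
After 12 (send(from=A, to=B, msg='stop')): A:[start,tick,err,req,data] B:[stop]

Answer: done,sync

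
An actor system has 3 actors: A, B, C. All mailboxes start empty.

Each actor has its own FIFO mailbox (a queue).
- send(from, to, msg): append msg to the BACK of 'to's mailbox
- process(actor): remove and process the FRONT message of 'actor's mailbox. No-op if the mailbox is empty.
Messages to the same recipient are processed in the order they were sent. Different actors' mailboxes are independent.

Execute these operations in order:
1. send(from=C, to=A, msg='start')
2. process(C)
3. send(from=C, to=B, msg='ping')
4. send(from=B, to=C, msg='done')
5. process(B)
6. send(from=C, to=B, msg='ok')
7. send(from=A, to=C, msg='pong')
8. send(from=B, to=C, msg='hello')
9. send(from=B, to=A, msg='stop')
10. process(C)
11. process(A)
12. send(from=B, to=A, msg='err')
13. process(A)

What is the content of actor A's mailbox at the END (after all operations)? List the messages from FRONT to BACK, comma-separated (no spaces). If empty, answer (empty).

Answer: err

Derivation:
After 1 (send(from=C, to=A, msg='start')): A:[start] B:[] C:[]
After 2 (process(C)): A:[start] B:[] C:[]
After 3 (send(from=C, to=B, msg='ping')): A:[start] B:[ping] C:[]
After 4 (send(from=B, to=C, msg='done')): A:[start] B:[ping] C:[done]
After 5 (process(B)): A:[start] B:[] C:[done]
After 6 (send(from=C, to=B, msg='ok')): A:[start] B:[ok] C:[done]
After 7 (send(from=A, to=C, msg='pong')): A:[start] B:[ok] C:[done,pong]
After 8 (send(from=B, to=C, msg='hello')): A:[start] B:[ok] C:[done,pong,hello]
After 9 (send(from=B, to=A, msg='stop')): A:[start,stop] B:[ok] C:[done,pong,hello]
After 10 (process(C)): A:[start,stop] B:[ok] C:[pong,hello]
After 11 (process(A)): A:[stop] B:[ok] C:[pong,hello]
After 12 (send(from=B, to=A, msg='err')): A:[stop,err] B:[ok] C:[pong,hello]
After 13 (process(A)): A:[err] B:[ok] C:[pong,hello]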